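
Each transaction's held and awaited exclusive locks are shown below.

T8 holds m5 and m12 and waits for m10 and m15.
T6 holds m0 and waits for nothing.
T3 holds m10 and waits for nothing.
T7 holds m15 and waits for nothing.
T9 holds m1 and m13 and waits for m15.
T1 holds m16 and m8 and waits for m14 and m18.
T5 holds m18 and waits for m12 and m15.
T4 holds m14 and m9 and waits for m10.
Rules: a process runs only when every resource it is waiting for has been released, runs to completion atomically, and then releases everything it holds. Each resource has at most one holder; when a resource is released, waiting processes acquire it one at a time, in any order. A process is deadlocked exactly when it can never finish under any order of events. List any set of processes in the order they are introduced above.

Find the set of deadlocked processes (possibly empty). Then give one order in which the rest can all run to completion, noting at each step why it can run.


Nothing here is deadlocked.
Key observation: the waits form no ring: some process can always run, and its releases unblock the others one by one.
A valid finishing order for the others: T7, T6, T3, T4, T8, T5, T9, T1.
Walking it through:
  T7: no waits; runs immediately, freeing m15
  T6: no waits; runs immediately, freeing m0
  T3: no waits; runs immediately, freeing m10
  T4: everything it awaited (m10) is free; runs, freeing m14 and m9
  T8: everything it awaited (m10 and m15) is free; runs, freeing m5 and m12
  T5: everything it awaited (m12 and m15) is free; runs, freeing m18
  T9: everything it awaited (m15) is free; runs, freeing m1 and m13
  T1: everything it awaited (m14 and m18) is free; runs, freeing m16 and m8


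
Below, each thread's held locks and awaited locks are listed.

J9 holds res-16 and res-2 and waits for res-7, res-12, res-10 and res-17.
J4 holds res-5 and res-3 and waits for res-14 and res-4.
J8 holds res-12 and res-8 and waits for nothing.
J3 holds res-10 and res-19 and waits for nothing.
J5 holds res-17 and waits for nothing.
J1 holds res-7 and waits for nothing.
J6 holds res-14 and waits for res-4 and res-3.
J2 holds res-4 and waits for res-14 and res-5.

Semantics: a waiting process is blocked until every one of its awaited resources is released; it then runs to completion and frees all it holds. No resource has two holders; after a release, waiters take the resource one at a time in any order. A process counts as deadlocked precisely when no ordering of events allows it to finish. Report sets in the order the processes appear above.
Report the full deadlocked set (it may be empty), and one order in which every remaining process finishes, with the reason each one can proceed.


The deadlocked set is J4, J6 and J2.
Key observation: along J4 -> J6 -> J4, each member waits on what the next one holds — a deadlock; J2 is caught in further circular waits.
The rest can finish in the order J5, J8, J1, J3, J9.
Check, step by step:
  J5: no waits; runs immediately, freeing res-17
  J8: no waits; runs immediately, freeing res-12 and res-8
  J1: no waits; runs immediately, freeing res-7
  J3: no waits; runs immediately, freeing res-10 and res-19
  run J9 (all its waits — res-7, res-12, res-10 and res-17 — are resolved); releases res-16 and res-2


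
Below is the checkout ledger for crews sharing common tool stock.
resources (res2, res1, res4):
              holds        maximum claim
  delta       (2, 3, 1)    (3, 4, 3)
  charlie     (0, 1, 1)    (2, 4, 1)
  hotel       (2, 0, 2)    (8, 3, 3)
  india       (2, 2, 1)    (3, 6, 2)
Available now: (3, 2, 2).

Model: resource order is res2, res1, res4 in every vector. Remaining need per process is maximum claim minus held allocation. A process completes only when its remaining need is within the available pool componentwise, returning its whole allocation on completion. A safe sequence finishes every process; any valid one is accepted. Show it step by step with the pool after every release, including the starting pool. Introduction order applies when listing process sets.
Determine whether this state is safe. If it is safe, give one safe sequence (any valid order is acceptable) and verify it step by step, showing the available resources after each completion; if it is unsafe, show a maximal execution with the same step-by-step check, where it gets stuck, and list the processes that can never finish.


SAFE — a valid safe sequence is delta, india, hotel, charlie.
Key observation: the first exact fit in this order is delta — it needs (1, 1, 2) with (3, 2, 2) free, meeting a requested resource to the last unit.
Verifying each step:
  pool = (3, 2, 2)
  delta: need (1, 1, 2) fits (3, 2, 2); releases (2, 3, 1), pool now (5, 5, 3)
  india: need (1, 4, 1) fits (5, 5, 3); releases (2, 2, 1), pool now (7, 7, 4)
  hotel: need (6, 3, 1) fits (7, 7, 4); releases (2, 0, 2), pool now (9, 7, 6)
  charlie: need (2, 3, 0) fits (9, 7, 6); releases (0, 1, 1), pool now (9, 8, 7)


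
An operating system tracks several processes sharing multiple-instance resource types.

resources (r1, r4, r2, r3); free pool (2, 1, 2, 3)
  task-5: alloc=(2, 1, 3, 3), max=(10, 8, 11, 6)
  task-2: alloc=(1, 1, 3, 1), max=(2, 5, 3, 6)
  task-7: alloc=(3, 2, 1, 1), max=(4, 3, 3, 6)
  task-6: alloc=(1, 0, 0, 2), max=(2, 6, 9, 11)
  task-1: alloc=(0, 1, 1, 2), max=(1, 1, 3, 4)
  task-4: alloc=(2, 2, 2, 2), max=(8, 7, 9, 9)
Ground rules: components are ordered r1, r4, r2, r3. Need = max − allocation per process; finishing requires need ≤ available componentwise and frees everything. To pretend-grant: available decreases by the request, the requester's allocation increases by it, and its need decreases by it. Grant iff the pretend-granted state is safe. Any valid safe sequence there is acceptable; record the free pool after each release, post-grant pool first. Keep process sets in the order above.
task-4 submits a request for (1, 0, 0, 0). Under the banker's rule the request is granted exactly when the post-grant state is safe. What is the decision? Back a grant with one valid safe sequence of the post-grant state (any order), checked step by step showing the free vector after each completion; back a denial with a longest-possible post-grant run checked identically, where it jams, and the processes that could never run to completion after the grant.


GRANT — the state after the grant stays safe, e.g. via task-1, task-7, task-2, task-4, task-6, task-5.
Key observation: after the grant the pool drops to (1, 1, 2, 3), which still lets task-1 finish first and unwind the rest.
Check on the post-grant state, step by step:
  pool = (1, 1, 2, 3)
  task-1 needs (1, 0, 2, 2) <= (1, 1, 2, 3) -> finishes; pool += (0, 1, 1, 2) = (1, 2, 3, 5)
  task-7 needs (1, 1, 2, 5) <= (1, 2, 3, 5) -> finishes; pool += (3, 2, 1, 1) = (4, 4, 4, 6)
  task-2 needs (1, 4, 0, 5) <= (4, 4, 4, 6) -> finishes; pool += (1, 1, 3, 1) = (5, 5, 7, 7)
  task-4 needs (5, 5, 7, 7) <= (5, 5, 7, 7) -> finishes; pool += (3, 2, 2, 2) = (8, 7, 9, 9)
  task-6 needs (1, 6, 9, 9) <= (8, 7, 9, 9) -> finishes; pool += (1, 0, 0, 2) = (9, 7, 9, 11)
  task-5 needs (8, 7, 8, 3) <= (9, 7, 9, 11) -> finishes; pool += (2, 1, 3, 3) = (11, 8, 12, 14)


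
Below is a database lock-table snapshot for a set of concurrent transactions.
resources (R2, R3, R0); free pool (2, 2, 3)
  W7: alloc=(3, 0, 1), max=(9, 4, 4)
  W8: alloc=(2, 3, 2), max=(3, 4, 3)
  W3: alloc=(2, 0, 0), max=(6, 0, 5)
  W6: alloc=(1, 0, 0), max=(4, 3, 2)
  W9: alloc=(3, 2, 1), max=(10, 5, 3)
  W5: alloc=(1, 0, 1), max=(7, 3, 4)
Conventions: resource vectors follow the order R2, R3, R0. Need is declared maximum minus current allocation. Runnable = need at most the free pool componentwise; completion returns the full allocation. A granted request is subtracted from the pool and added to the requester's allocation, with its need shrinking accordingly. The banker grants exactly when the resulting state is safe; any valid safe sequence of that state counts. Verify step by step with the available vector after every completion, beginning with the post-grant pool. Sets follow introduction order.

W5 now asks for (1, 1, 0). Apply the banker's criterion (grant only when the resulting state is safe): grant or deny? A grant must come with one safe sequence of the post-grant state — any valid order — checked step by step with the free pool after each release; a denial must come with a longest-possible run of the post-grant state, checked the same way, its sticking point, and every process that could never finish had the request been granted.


GRANT. The post-grant state is safe; one safe sequence: W8, W6, W3, W5, W7, W9.
Key observation: the transfer keeps a workable pool ((1, 1, 3)); W8 starts the safe sequence.
Step-by-step check of the post-grant state:
  pool = (1, 1, 3)
  W8 needs (1, 1, 1) <= (1, 1, 3) -> finishes; pool += (2, 3, 2) = (3, 4, 5)
  W6 needs (3, 3, 2) <= (3, 4, 5) -> finishes; pool += (1, 0, 0) = (4, 4, 5)
  W3 needs (4, 0, 5) <= (4, 4, 5) -> finishes; pool += (2, 0, 0) = (6, 4, 5)
  W5 needs (5, 2, 3) <= (6, 4, 5) -> finishes; pool += (2, 1, 1) = (8, 5, 6)
  W7 needs (6, 4, 3) <= (8, 5, 6) -> finishes; pool += (3, 0, 1) = (11, 5, 7)
  W9 needs (7, 3, 2) <= (11, 5, 7) -> finishes; pool += (3, 2, 1) = (14, 7, 8)


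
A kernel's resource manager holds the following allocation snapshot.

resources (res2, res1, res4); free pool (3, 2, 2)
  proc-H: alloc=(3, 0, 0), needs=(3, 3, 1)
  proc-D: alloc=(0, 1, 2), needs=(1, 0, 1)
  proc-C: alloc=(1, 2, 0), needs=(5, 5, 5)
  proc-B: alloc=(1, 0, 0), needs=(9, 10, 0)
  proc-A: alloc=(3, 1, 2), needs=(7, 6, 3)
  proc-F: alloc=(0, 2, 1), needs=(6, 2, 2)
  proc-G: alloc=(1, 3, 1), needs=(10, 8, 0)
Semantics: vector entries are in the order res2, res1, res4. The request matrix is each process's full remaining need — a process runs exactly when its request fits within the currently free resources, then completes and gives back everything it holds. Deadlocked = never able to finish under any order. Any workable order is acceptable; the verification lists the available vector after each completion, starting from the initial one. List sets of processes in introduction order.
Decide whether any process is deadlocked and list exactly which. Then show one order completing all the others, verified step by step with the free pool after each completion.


No process is deadlocked.
Key observation: the pool covers proc-D at once, and every later process fits after earlier releases.
A valid finishing order for the others: proc-D, proc-H, proc-F, proc-C, proc-A, proc-G, proc-B. Walking it through:
  pool = (3, 2, 2)
  run proc-D (needs (1, 0, 1), free (3, 2, 2)); after release of (0, 1, 2) the pool is (3, 3, 4)
  run proc-H (needs (3, 3, 1), free (3, 3, 4)); after release of (3, 0, 0) the pool is (6, 3, 4)
  run proc-F (needs (6, 2, 2), free (6, 3, 4)); after release of (0, 2, 1) the pool is (6, 5, 5)
  run proc-C (needs (5, 5, 5), free (6, 5, 5)); after release of (1, 2, 0) the pool is (7, 7, 5)
  run proc-A (needs (7, 6, 3), free (7, 7, 5)); after release of (3, 1, 2) the pool is (10, 8, 7)
  run proc-G (needs (10, 8, 0), free (10, 8, 7)); after release of (1, 3, 1) the pool is (11, 11, 8)
  run proc-B (needs (9, 10, 0), free (11, 11, 8)); after release of (1, 0, 0) the pool is (12, 11, 8)


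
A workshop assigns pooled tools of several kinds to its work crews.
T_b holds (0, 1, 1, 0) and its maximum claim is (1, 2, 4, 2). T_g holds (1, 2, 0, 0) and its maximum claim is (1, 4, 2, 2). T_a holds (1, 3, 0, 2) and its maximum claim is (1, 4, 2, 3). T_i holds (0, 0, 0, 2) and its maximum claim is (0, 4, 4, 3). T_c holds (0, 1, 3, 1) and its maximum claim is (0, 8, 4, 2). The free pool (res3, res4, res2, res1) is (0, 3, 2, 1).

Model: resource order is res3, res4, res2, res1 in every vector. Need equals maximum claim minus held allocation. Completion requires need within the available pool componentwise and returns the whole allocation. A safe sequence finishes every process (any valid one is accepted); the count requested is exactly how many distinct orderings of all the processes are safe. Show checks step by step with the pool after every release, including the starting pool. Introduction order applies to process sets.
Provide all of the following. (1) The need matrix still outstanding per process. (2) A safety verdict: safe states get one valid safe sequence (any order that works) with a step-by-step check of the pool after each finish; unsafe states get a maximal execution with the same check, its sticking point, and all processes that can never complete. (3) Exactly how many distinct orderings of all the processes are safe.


(1) Outstanding need per process (order res3, res4, res2, res1):
  T_b: (1, 1, 3, 2)
  T_g: (0, 2, 2, 2)
  T_a: (0, 1, 2, 1)
  T_i: (0, 4, 4, 1)
  T_c: (0, 7, 1, 1)
(2) The state is SAFE; one workable sequence: T_a, T_g, T_c, T_i, T_b.
Key observation: at T_a the run first touches a limit — (0, 1, 2, 1) against (0, 3, 2, 1), exact on a resource it actually requests.
Check, step by step:
  pool = (0, 3, 2, 1)
  T_a needs (0, 1, 2, 1) <= (0, 3, 2, 1) -> finishes; pool += (1, 3, 0, 2) = (1, 6, 2, 3)
  T_g needs (0, 2, 2, 2) <= (1, 6, 2, 3) -> finishes; pool += (1, 2, 0, 0) = (2, 8, 2, 3)
  T_c needs (0, 7, 1, 1) <= (2, 8, 2, 3) -> finishes; pool += (0, 1, 3, 1) = (2, 9, 5, 4)
  T_i needs (0, 4, 4, 1) <= (2, 9, 5, 4) -> finishes; pool += (0, 0, 0, 2) = (2, 9, 5, 6)
  T_b needs (1, 1, 3, 2) <= (2, 9, 5, 6) -> finishes; pool += (0, 1, 1, 0) = (2, 10, 6, 6)
(3) Exactly 2 of the possible complete orderings are safe sequences.


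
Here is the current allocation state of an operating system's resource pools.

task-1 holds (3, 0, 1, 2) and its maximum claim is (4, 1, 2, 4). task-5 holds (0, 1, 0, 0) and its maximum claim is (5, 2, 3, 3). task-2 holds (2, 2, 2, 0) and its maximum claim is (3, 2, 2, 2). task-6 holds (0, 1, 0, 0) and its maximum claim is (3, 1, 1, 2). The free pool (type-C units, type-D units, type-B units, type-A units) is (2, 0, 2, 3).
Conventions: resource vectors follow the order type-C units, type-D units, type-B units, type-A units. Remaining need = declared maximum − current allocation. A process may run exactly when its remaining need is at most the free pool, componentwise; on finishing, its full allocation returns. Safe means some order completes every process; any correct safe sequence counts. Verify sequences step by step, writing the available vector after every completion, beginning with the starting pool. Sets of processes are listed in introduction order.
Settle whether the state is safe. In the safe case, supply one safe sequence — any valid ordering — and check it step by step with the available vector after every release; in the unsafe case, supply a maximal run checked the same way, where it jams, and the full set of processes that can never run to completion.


SAFE — a valid safe sequence is task-2, task-1, task-5, task-6.
Key observation: every step clears its requested resources with room to spare; the minimum clearance is 1, first at task-2 — (1, 0, 0, 2) vs (2, 0, 2, 3) free.
Verifying each step:
  pool = (2, 0, 2, 3)
  task-2: need (1, 0, 0, 2) fits (2, 0, 2, 3); releases (2, 2, 2, 0), pool now (4, 2, 4, 3)
  task-1: need (1, 1, 1, 2) fits (4, 2, 4, 3); releases (3, 0, 1, 2), pool now (7, 2, 5, 5)
  task-5: need (5, 1, 3, 3) fits (7, 2, 5, 5); releases (0, 1, 0, 0), pool now (7, 3, 5, 5)
  task-6: need (3, 0, 1, 2) fits (7, 3, 5, 5); releases (0, 1, 0, 0), pool now (7, 4, 5, 5)


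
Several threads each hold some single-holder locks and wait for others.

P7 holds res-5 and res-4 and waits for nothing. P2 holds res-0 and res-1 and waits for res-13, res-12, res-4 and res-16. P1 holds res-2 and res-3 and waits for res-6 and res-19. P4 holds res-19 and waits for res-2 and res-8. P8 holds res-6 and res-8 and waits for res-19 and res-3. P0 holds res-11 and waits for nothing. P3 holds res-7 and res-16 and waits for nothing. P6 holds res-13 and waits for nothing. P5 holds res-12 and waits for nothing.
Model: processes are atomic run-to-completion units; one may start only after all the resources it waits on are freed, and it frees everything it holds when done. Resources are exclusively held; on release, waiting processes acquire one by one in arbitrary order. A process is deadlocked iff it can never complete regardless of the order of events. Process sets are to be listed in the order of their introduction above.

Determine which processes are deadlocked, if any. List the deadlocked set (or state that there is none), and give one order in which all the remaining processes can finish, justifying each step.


Deadlocked set: P1, P4 and P8.
Key observation: along P1 -> P4 -> P1, each member waits on what the next one holds — a deadlock; P8 is caught in further circular waits.
The rest can finish in the order P0, P5, P7, P6, P3, P2.
Step-by-step check:
  P0: no waits; runs immediately, freeing res-11
  P5: no waits; runs immediately, freeing res-12
  P7: no waits; runs immediately, freeing res-5 and res-4
  P6: no waits; runs immediately, freeing res-13
  P3: no waits; runs immediately, freeing res-7 and res-16
  P2: everything it awaited (res-13, res-12, res-4 and res-16) is free; runs, freeing res-0 and res-1


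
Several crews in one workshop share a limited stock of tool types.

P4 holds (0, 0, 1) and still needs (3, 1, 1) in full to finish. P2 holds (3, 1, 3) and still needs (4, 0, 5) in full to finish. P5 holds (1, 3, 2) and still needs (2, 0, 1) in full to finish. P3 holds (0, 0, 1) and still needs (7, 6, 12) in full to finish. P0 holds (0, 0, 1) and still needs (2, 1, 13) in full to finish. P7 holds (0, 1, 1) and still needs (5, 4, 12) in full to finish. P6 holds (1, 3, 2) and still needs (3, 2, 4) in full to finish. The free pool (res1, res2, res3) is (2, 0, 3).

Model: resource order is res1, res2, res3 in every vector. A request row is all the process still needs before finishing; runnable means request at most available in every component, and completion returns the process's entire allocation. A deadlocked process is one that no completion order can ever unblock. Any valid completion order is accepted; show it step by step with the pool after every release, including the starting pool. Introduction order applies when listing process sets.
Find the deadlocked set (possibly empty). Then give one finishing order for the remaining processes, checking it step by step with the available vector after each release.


Deadlocked: P3, P0 and P7.
Key observation: no order helps: past P5, P6, P2, P4, the free pool tops out at (7, 7, 11), below what each blocked process needs in res3.
The rest can finish in the order P5, P6, P2, P4. Step-by-step check:
  pool = (2, 0, 3)
  P5 needs (2, 0, 1) <= (2, 0, 3) -> finishes; pool += (1, 3, 2) = (3, 3, 5)
  P6 needs (3, 2, 4) <= (3, 3, 5) -> finishes; pool += (1, 3, 2) = (4, 6, 7)
  P2 needs (4, 0, 5) <= (4, 6, 7) -> finishes; pool += (3, 1, 3) = (7, 7, 10)
  P4 needs (3, 1, 1) <= (7, 7, 10) -> finishes; pool += (0, 0, 1) = (7, 7, 11)
None of the blocked processes ever fits:
  P3 still needs (7, 6, 12) but only (7, 7, 11) is free — short on res3
  P0 still needs (2, 1, 13) but only (7, 7, 11) is free — short on res3
  P7 still needs (5, 4, 12) but only (7, 7, 11) is free — short on res3


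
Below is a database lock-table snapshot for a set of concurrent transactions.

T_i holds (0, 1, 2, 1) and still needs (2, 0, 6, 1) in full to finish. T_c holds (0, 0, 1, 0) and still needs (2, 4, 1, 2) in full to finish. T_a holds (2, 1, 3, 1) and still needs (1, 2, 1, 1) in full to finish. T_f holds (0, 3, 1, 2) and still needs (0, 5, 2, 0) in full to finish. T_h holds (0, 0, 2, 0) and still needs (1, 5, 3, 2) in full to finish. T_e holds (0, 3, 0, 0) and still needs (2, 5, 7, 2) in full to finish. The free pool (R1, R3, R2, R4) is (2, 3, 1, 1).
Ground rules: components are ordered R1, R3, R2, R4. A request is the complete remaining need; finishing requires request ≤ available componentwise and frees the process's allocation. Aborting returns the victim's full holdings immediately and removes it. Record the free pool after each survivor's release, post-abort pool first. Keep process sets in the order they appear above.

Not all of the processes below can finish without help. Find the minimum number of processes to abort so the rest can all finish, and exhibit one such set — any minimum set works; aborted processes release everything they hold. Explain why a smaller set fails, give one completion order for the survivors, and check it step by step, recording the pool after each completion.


The answer: abort T_e.
Key observation: before aborting T_e, T_h was permanently blocked — no order could ever run it; afterwards it completes at step 3.
No smaller set exists: with zero aborts the deadlock remains.
One survivor order: T_a, T_c, T_h, T_f, T_i. Verifying each step (post-abort pool first):
  pool = (2, 6, 1, 1)
  T_a needs (1, 2, 1, 1) <= (2, 6, 1, 1) -> finishes; pool += (2, 1, 3, 1) = (4, 7, 4, 2)
  T_c needs (2, 4, 1, 2) <= (4, 7, 4, 2) -> finishes; pool += (0, 0, 1, 0) = (4, 7, 5, 2)
  T_h needs (1, 5, 3, 2) <= (4, 7, 5, 2) -> finishes; pool += (0, 0, 2, 0) = (4, 7, 7, 2)
  T_f needs (0, 5, 2, 0) <= (4, 7, 7, 2) -> finishes; pool += (0, 3, 1, 2) = (4, 10, 8, 4)
  T_i needs (2, 0, 6, 1) <= (4, 10, 8, 4) -> finishes; pool += (0, 1, 2, 1) = (4, 11, 10, 5)


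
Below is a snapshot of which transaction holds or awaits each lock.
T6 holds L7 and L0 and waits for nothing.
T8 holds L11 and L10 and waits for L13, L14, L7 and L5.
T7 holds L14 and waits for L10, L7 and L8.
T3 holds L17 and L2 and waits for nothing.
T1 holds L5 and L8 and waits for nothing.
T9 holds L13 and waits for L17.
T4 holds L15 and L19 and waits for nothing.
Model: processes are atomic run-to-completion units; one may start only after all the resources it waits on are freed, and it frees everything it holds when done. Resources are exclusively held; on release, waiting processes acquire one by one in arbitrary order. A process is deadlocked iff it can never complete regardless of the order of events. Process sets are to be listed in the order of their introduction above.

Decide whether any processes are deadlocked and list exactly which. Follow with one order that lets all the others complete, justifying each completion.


Deadlocked: T8 and T7.
Key observation: the waits loop around T8 -> T7 -> T8 with no way out; no other process is dragged down with it.
The rest can finish in the order T6, T4, T1, T3, T9.
Verifying each step:
  T6: no waits; runs immediately, freeing L7 and L0
  T4: no waits; runs immediately, freeing L15 and L19
  T1: no waits; runs immediately, freeing L5 and L8
  T3: no waits; runs immediately, freeing L17 and L2
  run T9 (all its waits — L17 — are resolved); releases L13


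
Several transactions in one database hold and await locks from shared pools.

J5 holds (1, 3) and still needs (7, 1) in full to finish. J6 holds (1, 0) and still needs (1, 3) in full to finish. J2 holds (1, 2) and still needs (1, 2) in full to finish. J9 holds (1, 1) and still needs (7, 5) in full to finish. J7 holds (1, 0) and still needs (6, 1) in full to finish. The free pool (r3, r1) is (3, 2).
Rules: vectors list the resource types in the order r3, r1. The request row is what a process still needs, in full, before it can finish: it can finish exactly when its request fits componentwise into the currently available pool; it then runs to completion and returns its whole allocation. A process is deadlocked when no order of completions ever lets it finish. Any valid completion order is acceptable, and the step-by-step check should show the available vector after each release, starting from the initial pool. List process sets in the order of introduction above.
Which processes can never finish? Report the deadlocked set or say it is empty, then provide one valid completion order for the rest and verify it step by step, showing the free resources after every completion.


Deadlocked: J5, J9 and J7.
Key observation: no order helps: past J2, J6, the free pool tops out at (5, 4), below what each blocked process needs in r3.
One completion order for the rest: J2, J6. Verifying each step:
  pool = (3, 2)
  J2 needs (1, 2) <= (3, 2) -> finishes; pool += (1, 2) = (4, 4)
  J6 needs (1, 3) <= (4, 4) -> finishes; pool += (1, 0) = (5, 4)
None of the blocked processes ever fits:
  blocked: J5 wants (7, 1), pool (5, 4) — not enough r3
  blocked: J9 wants (7, 5), pool (5, 4) — not enough r3 and r1
  blocked: J7 wants (6, 1), pool (5, 4) — not enough r3


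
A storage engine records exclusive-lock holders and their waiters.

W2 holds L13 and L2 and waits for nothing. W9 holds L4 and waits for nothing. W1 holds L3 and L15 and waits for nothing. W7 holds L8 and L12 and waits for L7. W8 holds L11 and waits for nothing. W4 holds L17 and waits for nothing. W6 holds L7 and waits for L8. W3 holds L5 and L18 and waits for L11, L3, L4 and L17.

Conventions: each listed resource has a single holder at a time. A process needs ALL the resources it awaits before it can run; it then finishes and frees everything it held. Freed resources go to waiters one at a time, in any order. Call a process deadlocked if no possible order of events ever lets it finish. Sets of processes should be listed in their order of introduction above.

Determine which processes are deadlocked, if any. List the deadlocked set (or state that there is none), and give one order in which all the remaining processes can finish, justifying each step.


Deadlocked set: W7 and W6.
Key observation: the cycle W7 -> W6 -> W7 can never break — each member waits on the next; no other process is dragged down with it.
One completion order for the rest: W2, W4, W9, W8, W1, W3.
Check, step by step:
  W2: no waits; runs immediately, freeing L13 and L2
  W4: no waits; runs immediately, freeing L17
  W9: no waits; runs immediately, freeing L4
  W8: no waits; runs immediately, freeing L11
  W1: no waits; runs immediately, freeing L3 and L15
  run W3 (all its waits — L11, L3, L4 and L17 — are resolved); releases L5 and L18


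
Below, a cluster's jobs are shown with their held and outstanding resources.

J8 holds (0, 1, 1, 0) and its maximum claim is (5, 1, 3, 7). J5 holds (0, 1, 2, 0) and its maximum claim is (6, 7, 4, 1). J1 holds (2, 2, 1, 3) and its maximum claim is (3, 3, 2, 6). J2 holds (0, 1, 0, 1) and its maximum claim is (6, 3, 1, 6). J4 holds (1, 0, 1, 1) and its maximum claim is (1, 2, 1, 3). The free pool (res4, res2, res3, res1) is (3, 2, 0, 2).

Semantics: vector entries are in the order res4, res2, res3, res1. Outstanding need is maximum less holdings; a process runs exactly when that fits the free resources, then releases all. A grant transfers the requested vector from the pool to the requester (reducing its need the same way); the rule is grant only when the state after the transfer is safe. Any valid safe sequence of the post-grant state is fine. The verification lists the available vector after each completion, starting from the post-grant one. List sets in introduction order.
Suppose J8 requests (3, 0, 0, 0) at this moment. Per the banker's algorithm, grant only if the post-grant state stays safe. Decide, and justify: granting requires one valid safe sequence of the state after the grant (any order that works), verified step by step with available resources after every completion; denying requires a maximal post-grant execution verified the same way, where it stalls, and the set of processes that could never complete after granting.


DENY. Granting would leave the state unsafe.
Key observation: after J4, J1 the pool peaks at (3, 4, 2, 6), and each blocked process is short somewhere: J8 on res1; J5 on res4, res2; J2 on res4.
After a pretend grant, a maximal execution: J4, J1 — then nothing else fits. Check, step by step:
  pool = (0, 2, 0, 2)
  run J4 (needs (0, 2, 0, 2), free (0, 2, 0, 2)); after release of (1, 0, 1, 1) the pool is (1, 2, 1, 3)
  run J1 (needs (1, 1, 1, 3), free (1, 2, 1, 3)); after release of (2, 2, 1, 3) the pool is (3, 4, 2, 6)
  blocked: J8 wants (2, 0, 2, 7), pool (3, 4, 2, 6) — not enough res1
  blocked: J5 wants (6, 6, 2, 1), pool (3, 4, 2, 6) — not enough res4 and res2
  blocked: J2 wants (6, 2, 1, 5), pool (3, 4, 2, 6) — not enough res4
Processes that could never finish after the grant: J8, J5 and J2.


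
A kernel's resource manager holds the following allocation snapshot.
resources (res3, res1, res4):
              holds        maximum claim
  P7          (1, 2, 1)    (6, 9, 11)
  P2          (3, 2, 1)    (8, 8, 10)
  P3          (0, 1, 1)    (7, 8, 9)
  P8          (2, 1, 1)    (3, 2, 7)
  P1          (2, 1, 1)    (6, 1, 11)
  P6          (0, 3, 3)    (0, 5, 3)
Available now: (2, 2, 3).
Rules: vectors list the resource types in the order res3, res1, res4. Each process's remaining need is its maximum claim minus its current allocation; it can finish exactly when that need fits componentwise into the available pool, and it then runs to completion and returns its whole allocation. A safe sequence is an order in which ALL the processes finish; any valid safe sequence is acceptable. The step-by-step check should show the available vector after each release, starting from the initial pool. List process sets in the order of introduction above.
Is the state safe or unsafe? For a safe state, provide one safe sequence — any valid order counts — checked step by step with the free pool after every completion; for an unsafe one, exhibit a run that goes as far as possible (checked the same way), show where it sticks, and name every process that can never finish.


UNSAFE.
Key observation: the wall is res4: completing P6, P8 brings the pool only to (4, 6, 7), and all the rest need more.
A maximal execution: P6, P8 — then nothing else fits. Verifying each step:
  pool = (2, 2, 3)
  P6: need (0, 2, 0) fits (2, 2, 3); releases (0, 3, 3), pool now (2, 5, 6)
  P8: need (1, 1, 6) fits (2, 5, 6); releases (2, 1, 1), pool now (4, 6, 7)
  P7 still needs (5, 7, 10) but only (4, 6, 7) is free — short on res3, res1 and res4
  P2 still needs (5, 6, 9) but only (4, 6, 7) is free — short on res3 and res4
  P3 still needs (7, 7, 8) but only (4, 6, 7) is free — short on res3, res1 and res4
  P1 still needs (4, 0, 10) but only (4, 6, 7) is free — short on res4
Processes that can never finish: P7, P2, P3 and P1.


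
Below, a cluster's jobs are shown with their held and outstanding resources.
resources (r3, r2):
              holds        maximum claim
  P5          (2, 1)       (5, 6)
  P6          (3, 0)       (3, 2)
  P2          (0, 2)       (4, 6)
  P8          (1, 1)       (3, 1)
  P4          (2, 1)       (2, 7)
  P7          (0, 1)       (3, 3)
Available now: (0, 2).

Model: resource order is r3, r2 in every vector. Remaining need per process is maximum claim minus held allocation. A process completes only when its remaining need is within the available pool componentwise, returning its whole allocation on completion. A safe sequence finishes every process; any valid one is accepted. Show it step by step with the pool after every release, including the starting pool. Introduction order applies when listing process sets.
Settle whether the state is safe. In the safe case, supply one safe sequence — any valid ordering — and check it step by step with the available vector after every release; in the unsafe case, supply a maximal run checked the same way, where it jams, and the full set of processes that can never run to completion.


SAFE. One safe sequence: P6, P8, P7, P2, P5, P4.
Key observation: P6 is the earliest step where a requested resource binds exactly: need (0, 2), pool (0, 2) at its turn.
Walking it through:
  pool = (0, 2)
  run P6 (needs (0, 2), free (0, 2)); after release of (3, 0) the pool is (3, 2)
  run P8 (needs (2, 0), free (3, 2)); after release of (1, 1) the pool is (4, 3)
  run P7 (needs (3, 2), free (4, 3)); after release of (0, 1) the pool is (4, 4)
  run P2 (needs (4, 4), free (4, 4)); after release of (0, 2) the pool is (4, 6)
  run P5 (needs (3, 5), free (4, 6)); after release of (2, 1) the pool is (6, 7)
  run P4 (needs (0, 6), free (6, 7)); after release of (2, 1) the pool is (8, 8)


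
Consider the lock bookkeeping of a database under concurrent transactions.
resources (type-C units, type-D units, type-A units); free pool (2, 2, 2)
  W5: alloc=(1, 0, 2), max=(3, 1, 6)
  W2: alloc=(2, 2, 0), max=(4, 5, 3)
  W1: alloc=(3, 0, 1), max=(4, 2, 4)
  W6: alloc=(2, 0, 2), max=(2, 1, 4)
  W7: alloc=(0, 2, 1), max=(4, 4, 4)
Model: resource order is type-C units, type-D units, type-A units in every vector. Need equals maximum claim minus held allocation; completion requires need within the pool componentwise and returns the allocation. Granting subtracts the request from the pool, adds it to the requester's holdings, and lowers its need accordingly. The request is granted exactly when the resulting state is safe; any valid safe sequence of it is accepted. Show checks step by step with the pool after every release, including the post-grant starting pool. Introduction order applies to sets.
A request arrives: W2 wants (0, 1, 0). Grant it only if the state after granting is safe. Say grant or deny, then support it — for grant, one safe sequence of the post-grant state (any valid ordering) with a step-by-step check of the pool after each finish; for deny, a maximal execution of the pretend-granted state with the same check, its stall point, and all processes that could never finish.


DENY. Granting would leave the state unsafe.
Key observation: the pool after W6, W5 is (5, 1, 6); every surviving request exceeds it in type-D units, so progress ends there.
After a pretend grant, a maximal execution: W6, W5 — then nothing else fits. Step-by-step check:
  pool = (2, 1, 2)
  run W6 (needs (0, 1, 2), free (2, 1, 2)); after release of (2, 0, 2) the pool is (4, 1, 4)
  run W5 (needs (2, 1, 4), free (4, 1, 4)); after release of (1, 0, 2) the pool is (5, 1, 6)
  W2 cannot run: need (2, 2, 3) vs free (5, 1, 6) (insufficient type-D units)
  W1 cannot run: need (1, 2, 3) vs free (5, 1, 6) (insufficient type-D units)
  W7 cannot run: need (4, 2, 3) vs free (5, 1, 6) (insufficient type-D units)
Processes that could never finish after the grant: W2, W1 and W7.


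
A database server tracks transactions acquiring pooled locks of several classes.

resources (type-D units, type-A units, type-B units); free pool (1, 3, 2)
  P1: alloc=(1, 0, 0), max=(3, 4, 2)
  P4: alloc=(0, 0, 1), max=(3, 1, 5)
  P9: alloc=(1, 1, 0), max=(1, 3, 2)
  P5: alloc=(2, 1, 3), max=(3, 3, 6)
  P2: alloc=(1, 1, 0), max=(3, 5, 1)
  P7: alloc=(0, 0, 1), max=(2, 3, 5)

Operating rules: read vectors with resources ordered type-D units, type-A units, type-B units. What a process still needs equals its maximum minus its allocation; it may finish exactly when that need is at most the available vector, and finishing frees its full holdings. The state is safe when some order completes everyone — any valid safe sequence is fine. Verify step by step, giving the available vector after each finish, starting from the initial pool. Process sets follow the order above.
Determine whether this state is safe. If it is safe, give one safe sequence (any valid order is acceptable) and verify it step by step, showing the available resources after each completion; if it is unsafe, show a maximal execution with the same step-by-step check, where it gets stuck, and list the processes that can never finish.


The state is UNSAFE.
Key observation: type-B units is the bottleneck — with P9, P1, P2 done the pool holds (4, 5, 2), short of every remaining need.
Going as far as possible: P9, P1, P2; after that, nothing fits. Step-by-step check:
  pool = (1, 3, 2)
  P9: need (0, 2, 2) fits (1, 3, 2); releases (1, 1, 0), pool now (2, 4, 2)
  P1: need (2, 4, 2) fits (2, 4, 2); releases (1, 0, 0), pool now (3, 4, 2)
  P2: need (2, 4, 1) fits (3, 4, 2); releases (1, 1, 0), pool now (4, 5, 2)
  blocked: P4 wants (3, 1, 4), pool (4, 5, 2) — not enough type-B units
  blocked: P5 wants (1, 2, 3), pool (4, 5, 2) — not enough type-B units
  blocked: P7 wants (2, 3, 4), pool (4, 5, 2) — not enough type-B units
Never able to finish: P4, P5 and P7.


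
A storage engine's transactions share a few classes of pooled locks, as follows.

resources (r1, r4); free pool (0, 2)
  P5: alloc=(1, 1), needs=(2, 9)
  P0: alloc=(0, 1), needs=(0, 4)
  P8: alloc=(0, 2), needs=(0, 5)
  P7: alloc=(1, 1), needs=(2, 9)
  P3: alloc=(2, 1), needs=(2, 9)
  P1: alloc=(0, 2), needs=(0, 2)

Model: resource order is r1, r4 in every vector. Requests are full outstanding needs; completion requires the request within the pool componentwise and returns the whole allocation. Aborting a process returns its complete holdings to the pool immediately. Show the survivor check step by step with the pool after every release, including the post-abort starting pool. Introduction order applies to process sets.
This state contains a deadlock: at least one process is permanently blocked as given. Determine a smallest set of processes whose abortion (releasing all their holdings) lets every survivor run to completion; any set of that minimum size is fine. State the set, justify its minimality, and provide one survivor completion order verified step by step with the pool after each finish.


Abort P5 and P3.
Key observation: before aborting P5 and P3, P7 was permanently blocked — no order could ever run it; afterwards it completes at step 4.
Why nothing smaller works — every single abort fails: P5 alone leaves P7 blocked (short on r1 and r4); P0 alone leaves P5 blocked (short on r1 and r4); P8 alone leaves P5 blocked (short on r1 and r4); P7 alone leaves P5 blocked (short on r1 and r4); P3 alone leaves P5 blocked (short on r4); P1 alone leaves P5 blocked (short on r1 and r4).
The survivors complete as P0, P8, P1, P7. Check, step by step (starting from the post-abort pool):
  pool = (3, 4)
  P0 needs (0, 4) <= (3, 4) -> finishes; pool += (0, 1) = (3, 5)
  P8 needs (0, 5) <= (3, 5) -> finishes; pool += (0, 2) = (3, 7)
  P1 needs (0, 2) <= (3, 7) -> finishes; pool += (0, 2) = (3, 9)
  P7 needs (2, 9) <= (3, 9) -> finishes; pool += (1, 1) = (4, 10)


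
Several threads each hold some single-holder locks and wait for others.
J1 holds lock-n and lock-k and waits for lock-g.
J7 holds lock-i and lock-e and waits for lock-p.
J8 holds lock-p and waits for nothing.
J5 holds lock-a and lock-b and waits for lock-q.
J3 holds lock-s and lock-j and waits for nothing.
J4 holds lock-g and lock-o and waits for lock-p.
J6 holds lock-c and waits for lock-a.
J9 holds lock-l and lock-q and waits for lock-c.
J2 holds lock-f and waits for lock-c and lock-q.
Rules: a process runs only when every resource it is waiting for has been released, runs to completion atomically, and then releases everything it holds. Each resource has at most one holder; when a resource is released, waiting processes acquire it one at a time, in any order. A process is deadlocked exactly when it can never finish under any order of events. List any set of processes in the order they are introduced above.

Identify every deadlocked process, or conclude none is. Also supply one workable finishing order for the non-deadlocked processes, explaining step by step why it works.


Deadlocked set: J5, J6, J9 and J2.
Key observation: the loop J5 -> J9 -> J6 -> J5 blocks itself forever; J2 waits into the deadlock from upstream.
One completion order for the rest: J3, J8, J7, J4, J1.
Walking it through:
  J3: no waits; runs immediately, freeing lock-s and lock-j
  J8: no waits; runs immediately, freeing lock-p
  J7: everything it awaited (lock-p) is free; runs, freeing lock-i and lock-e
  J4: everything it awaited (lock-p) is free; runs, freeing lock-g and lock-o
  J1: everything it awaited (lock-g) is free; runs, freeing lock-n and lock-k


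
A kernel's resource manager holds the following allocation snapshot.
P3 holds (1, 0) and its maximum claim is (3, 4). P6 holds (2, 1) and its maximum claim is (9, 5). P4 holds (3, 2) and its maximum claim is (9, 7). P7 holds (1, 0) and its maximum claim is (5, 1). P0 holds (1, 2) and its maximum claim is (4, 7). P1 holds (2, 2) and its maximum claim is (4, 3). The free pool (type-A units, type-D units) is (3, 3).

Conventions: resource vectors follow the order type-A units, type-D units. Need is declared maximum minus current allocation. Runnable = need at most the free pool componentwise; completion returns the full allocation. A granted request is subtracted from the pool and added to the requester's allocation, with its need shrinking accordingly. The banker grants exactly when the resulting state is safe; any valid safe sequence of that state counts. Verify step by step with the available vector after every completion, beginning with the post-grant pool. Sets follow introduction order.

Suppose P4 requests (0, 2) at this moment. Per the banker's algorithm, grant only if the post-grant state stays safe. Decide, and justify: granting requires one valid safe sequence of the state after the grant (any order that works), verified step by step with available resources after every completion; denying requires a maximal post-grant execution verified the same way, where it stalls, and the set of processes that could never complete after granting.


GRANT. The post-grant state is safe; one safe sequence: P1, P7, P4, P0, P3, P6.
Key observation: (3, 1) free after granting still covers P1 first, and each release covers the next.
Verifying the post-grant state step by step:
  pool = (3, 1)
  P1: need (2, 1) fits (3, 1); releases (2, 2), pool now (5, 3)
  P7: need (4, 1) fits (5, 3); releases (1, 0), pool now (6, 3)
  P4: need (6, 3) fits (6, 3); releases (3, 4), pool now (9, 7)
  P0: need (3, 5) fits (9, 7); releases (1, 2), pool now (10, 9)
  P3: need (2, 4) fits (10, 9); releases (1, 0), pool now (11, 9)
  P6: need (7, 4) fits (11, 9); releases (2, 1), pool now (13, 10)
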